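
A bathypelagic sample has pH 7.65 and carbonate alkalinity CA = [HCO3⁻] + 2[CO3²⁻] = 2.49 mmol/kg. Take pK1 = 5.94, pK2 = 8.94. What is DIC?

DIC = 2.42 mmol/kg

CA = [HCO3⁻] + 2[CO3²⁻] = (α₁ + 2α₂)·DIC
At pH 7.65: [H⁺]/K1 = 10^-1.71 = 0.019498, K2/[H⁺] = 10^-1.29 = 0.051286
α₁ = 1/(1 + 0.019498 + 0.051286) = 1/1.0708 = 0.9339; α₂ = α₁·K2/[H⁺] = 0.04790
α₁ + 2α₂ = 1.0297
DIC = CA / (α₁ + 2α₂) = 2.49 / 1.0297 = 2.42 mmol/kg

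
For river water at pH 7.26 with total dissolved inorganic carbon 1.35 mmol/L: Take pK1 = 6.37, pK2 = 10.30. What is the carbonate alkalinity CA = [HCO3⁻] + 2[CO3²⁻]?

CA = [HCO3⁻] + 2[CO3²⁻] = (α₁ + 2α₂)·DIC
At pH 7.26: [H⁺]/K1 = 10^-0.89 = 0.12882, K2/[H⁺] = 10^-3.04 = 0.00091201
α₁ = 1/(1 + 0.12882 + 0.00091201) = 1/1.1297 = 0.8852; α₂ = α₁·K2/[H⁺] = 0.0008073
α₁ + 2α₂ = 0.8868
CA = 0.8868 × 1.35 = 1.20 mmol/L

CA = 1.20 mmol/L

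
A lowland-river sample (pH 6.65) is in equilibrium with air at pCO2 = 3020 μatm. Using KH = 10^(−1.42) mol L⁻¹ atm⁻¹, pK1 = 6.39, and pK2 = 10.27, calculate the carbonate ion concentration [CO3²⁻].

[CO3²⁻] = 0.0501 μmol/L

[CO2*] = KH · pCO2 = 10^(−1.42) × 3020×10^-6 = 1.148×10^-4 mol/L
α₀ = 1/(1 + K1/[H⁺] + K1K2/[H⁺]²) = 1/(1 + 10^+0.26 + 10^-3.36) = 0.3546
DIC = [CO2*]/α₀ = 1.148×10^-4 / 0.3546 = 0.3238 mmol/L
[CO3²⁻] = α₂·DIC; α₂ = 0.0001548, so [CO3²⁻] = 0.0001548 × 0.3238 = 5.01×10^-5 mmol/L = 0.0501 μmol/L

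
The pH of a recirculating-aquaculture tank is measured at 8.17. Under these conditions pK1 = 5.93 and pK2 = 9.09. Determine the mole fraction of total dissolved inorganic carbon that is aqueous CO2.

α₀ = 1 / (1 + K1/[H⁺] + K1K2/[H⁺]²) = 1 / (1 + 10^+2.24 + 10^+1.32)
   = 1 / (1 + 173.78 + 20.893) = 1/195.67 = 0.005111

α₀ = 0.00511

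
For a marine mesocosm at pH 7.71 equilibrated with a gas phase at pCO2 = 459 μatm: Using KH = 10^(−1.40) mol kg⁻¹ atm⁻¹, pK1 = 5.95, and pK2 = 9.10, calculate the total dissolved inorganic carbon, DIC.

[CO2*] = KH · pCO2 = 10^(−1.40) × 459×10^-6 = 1.827×10^-5 mol/kg
α₀ = 1/(1 + K1/[H⁺] + K1K2/[H⁺]²) = 1/(1 + 10^+1.76 + 10^+0.37) = 0.01642
DIC = [CO2*]/α₀ = 1.827×10^-5 / 0.01642 = 1.11 mmol/kg

DIC = 1.11 mmol/kg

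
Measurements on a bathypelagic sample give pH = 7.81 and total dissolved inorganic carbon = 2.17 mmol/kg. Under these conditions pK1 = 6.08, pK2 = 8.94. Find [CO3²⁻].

[CO3²⁻] = 0.147 mmol/kg

α₂ = 1 / (1 + [H⁺]/K2 + [H⁺]²/(K1K2)) = 1 / (1 + 10^+1.13 + 10^-0.60)
   = 1 / (1 + 13.490 + 0.25119) = 1/14.741 = 0.06784
[CO3²⁻] = α₂ × DIC = 0.06784 × 2.17 = 0.147 mmol/kg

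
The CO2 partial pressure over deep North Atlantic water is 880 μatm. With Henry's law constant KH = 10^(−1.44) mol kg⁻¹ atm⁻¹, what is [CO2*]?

[CO2*] = 32.0 μmol/kg

KH = 10^(−1.44) = 3.631×10^-2 mol kg⁻¹ atm⁻¹
[CO2*] = KH · pCO2 = 3.631×10^-2 × 880×10^-6 atm = 3.20×10^-5 mol/kg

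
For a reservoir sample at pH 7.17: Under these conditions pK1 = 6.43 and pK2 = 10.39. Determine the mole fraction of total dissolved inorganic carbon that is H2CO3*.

α₀ = 1 / (1 + K1/[H⁺] + K1K2/[H⁺]²) = 1 / (1 + 10^+0.74 + 10^-2.48)
   = 1 / (1 + 5.4954 + 0.0033113) = 1/6.4987 = 0.1539

α₀ = 0.154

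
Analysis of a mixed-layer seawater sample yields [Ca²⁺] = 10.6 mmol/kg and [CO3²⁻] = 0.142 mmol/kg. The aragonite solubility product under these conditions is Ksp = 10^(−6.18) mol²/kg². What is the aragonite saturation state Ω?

Ω = 2.28

Ksp = 10^(−6.18) = 6.607×10^-7
Ω = [Ca²⁺][CO3²⁻]/Ksp = (10.6×10^-3)(0.142×10^-3) / 6.607×10^-7 = 2.28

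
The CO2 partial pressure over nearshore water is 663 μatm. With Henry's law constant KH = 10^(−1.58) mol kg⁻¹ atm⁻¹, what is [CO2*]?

[CO2*] = 17.4 μmol/kg

KH = 10^(−1.58) = 2.630×10^-2 mol kg⁻¹ atm⁻¹
[CO2*] = KH · pCO2 = 2.630×10^-2 × 663×10^-6 atm = 1.74×10^-5 mol/kg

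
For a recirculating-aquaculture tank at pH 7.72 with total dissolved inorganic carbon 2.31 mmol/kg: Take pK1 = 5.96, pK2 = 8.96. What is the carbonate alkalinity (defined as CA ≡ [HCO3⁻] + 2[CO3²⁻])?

CA = 2.40 mmol/kg

CA = [HCO3⁻] + 2[CO3²⁻] = (α₁ + 2α₂)·DIC
At pH 7.72: [H⁺]/K1 = 10^-1.76 = 0.017378, K2/[H⁺] = 10^-1.24 = 0.057544
α₁ = 1/(1 + 0.017378 + 0.057544) = 1/1.0749 = 0.9303; α₂ = α₁·K2/[H⁺] = 0.05353
α₁ + 2α₂ = 1.0374
CA = 1.0374 × 2.31 = 2.40 mmol/kg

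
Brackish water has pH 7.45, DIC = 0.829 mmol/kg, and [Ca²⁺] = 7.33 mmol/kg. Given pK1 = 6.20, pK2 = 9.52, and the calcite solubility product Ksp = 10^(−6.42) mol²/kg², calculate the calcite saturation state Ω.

α₂ = 1 / (1 + [H⁺]/K2 + [H⁺]²/(K1K2)) = 1 / (1 + 10^+2.07 + 10^+0.82)
   = 1 / (1 + 117.49 + 6.6069) = 1/125.10 = 0.007994
[CO3²⁻] = α₂ × DIC = 0.007994 × 0.829 = 0.006627 mmol/kg = 6.627 μmol/kg
Ksp = 10^(−6.42) = 3.802×10^-7
Ω = [Ca²⁺][CO3²⁻]/Ksp = (7.33×10^-3)(6.627×10^-6) / 3.802×10^-7 = 0.128

Ω = 0.128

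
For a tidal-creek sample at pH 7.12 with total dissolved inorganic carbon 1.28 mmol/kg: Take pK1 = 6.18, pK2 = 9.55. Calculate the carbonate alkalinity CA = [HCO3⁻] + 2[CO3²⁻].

CA = [HCO3⁻] + 2[CO3²⁻] = (α₁ + 2α₂)·DIC
At pH 7.12: [H⁺]/K1 = 10^-0.94 = 0.11482, K2/[H⁺] = 10^-2.43 = 0.0037154
α₁ = 1/(1 + 0.11482 + 0.0037154) = 1/1.1185 = 0.8940; α₂ = α₁·K2/[H⁺] = 0.003322
α₁ + 2α₂ = 0.9007
CA = 0.9007 × 1.28 = 1.15 mmol/kg

CA = 1.15 mmol/kg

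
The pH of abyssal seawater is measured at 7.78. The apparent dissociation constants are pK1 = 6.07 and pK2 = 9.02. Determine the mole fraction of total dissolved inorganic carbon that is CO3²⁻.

α₂ = 0.0534

α₂ = 1 / (1 + [H⁺]/K2 + [H⁺]²/(K1K2)) = 1 / (1 + 10^+1.24 + 10^-0.47)
   = 1 / (1 + 17.378 + 0.33884) = 1/18.717 = 0.05343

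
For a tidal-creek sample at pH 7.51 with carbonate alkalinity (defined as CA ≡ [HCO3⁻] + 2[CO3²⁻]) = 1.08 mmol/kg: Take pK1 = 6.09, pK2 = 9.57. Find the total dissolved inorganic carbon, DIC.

CA = [HCO3⁻] + 2[CO3²⁻] = (α₁ + 2α₂)·DIC
At pH 7.51: [H⁺]/K1 = 10^-1.42 = 0.038019, K2/[H⁺] = 10^-2.06 = 0.0087096
α₁ = 1/(1 + 0.038019 + 0.0087096) = 1/1.0467 = 0.9554; α₂ = α₁·K2/[H⁺] = 0.008321
α₁ + 2α₂ = 0.9720
DIC = CA / (α₁ + 2α₂) = 1.08 / 0.9720 = 1.11 mmol/kg

DIC = 1.11 mmol/kg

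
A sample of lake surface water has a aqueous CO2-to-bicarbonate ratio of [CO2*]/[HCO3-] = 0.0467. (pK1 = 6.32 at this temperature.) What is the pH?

From K1 = [H⁺][HCO3-]/[CO2*]:  pH = pK1 − log₁₀([CO2*]/[HCO3-])
log₁₀(0.0467) = -1.331
pH = 6.32 − (-1.331) = 7.65

pH = 7.65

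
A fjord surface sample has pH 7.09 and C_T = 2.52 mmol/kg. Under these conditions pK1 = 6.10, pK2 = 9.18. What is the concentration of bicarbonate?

[HCO3⁻] = 2.27 mmol/kg

α₁ = 1 / (1 + [H⁺]/K1 + K2/[H⁺]) = 1 / (1 + 10^-0.99 + 10^-2.09)
   = 1 / (1 + 0.10233 + 0.0081283) = 1/1.1105 = 0.9005
[HCO3⁻] = α₁ × DIC = 0.9005 × 2.52 = 2.27 mmol/kg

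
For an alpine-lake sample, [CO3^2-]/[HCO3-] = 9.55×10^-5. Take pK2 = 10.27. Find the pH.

pH = 6.25

From K2 = [H⁺][CO3^2-]/[HCO3-]:  pH = pK2 + log₁₀([CO3^2-]/[HCO3-])
log₁₀(9.55×10^-5) = -4.020
pH = 10.27 + (-4.020) = 6.25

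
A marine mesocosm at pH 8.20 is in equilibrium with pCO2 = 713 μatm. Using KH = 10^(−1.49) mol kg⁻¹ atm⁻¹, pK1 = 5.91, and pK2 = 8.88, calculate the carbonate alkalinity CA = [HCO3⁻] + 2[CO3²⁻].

[CO2*] = KH · pCO2 = 10^(−1.49) × 713×10^-6 = 2.307×10^-5 mol/kg
α₀ = 1/(1 + K1/[H⁺] + K1K2/[H⁺]²) = 1/(1 + 10^+2.29 + 10^+1.61) = 0.004224
DIC = [CO2*]/α₀ = 2.307×10^-5 / 0.004224 = 5.462 mmol/kg
CA = (α₁ + 2α₂)·DIC = (0.8237 + 2×0.1721) × 5.462 = 6.38 mmol/kg

CA = 6.38 mmol/kg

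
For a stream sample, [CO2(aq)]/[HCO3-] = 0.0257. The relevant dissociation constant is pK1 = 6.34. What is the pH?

From K1 = [H⁺][HCO3-]/[CO2(aq)]:  pH = pK1 − log₁₀([CO2(aq)]/[HCO3-])
log₁₀(0.0257) = -1.590
pH = 6.34 − (-1.590) = 7.93

pH = 7.93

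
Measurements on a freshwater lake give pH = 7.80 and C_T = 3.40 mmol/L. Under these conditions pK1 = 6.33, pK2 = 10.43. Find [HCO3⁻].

α₁ = 1 / (1 + [H⁺]/K1 + K2/[H⁺]) = 1 / (1 + 10^-1.47 + 10^-2.63)
   = 1 / (1 + 0.033884 + 0.0023442) = 1/1.0362 = 0.9650
[HCO3⁻] = α₁ × DIC = 0.9650 × 3.40 = 3.28 mmol/L

[HCO3⁻] = 3.28 mmol/L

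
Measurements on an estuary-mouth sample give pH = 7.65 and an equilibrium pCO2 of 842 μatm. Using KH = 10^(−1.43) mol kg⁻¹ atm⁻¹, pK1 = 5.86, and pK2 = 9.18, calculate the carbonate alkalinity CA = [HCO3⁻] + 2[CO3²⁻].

[CO2*] = KH · pCO2 = 10^(−1.43) × 842×10^-6 = 3.128×10^-5 mol/kg
α₀ = 1/(1 + K1/[H⁺] + K1K2/[H⁺]²) = 1/(1 + 10^+1.79 + 10^+0.26) = 0.01551
DIC = [CO2*]/α₀ = 3.128×10^-5 / 0.01551 = 2.017 mmol/kg
CA = (α₁ + 2α₂)·DIC = (0.9563 + 2×0.02822) × 2.017 = 2.04 mmol/kg

CA = 2.04 mmol/kg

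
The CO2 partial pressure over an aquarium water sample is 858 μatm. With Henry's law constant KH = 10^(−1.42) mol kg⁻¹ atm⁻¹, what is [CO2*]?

KH = 10^(−1.42) = 3.802×10^-2 mol kg⁻¹ atm⁻¹
[CO2*] = KH · pCO2 = 3.802×10^-2 × 858×10^-6 atm = 3.26×10^-5 mol/kg

[CO2*] = 32.6 μmol/kg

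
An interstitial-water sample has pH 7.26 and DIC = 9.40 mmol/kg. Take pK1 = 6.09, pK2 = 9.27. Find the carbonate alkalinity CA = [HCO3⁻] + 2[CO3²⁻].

CA = 8.90 mmol/kg

CA = [HCO3⁻] + 2[CO3²⁻] = (α₁ + 2α₂)·DIC
At pH 7.26: [H⁺]/K1 = 10^-1.17 = 0.067608, K2/[H⁺] = 10^-2.01 = 0.0097724
α₁ = 1/(1 + 0.067608 + 0.0097724) = 1/1.0774 = 0.9282; α₂ = α₁·K2/[H⁺] = 0.009070
α₁ + 2α₂ = 0.9463
CA = 0.9463 × 9.40 = 8.90 mmol/kg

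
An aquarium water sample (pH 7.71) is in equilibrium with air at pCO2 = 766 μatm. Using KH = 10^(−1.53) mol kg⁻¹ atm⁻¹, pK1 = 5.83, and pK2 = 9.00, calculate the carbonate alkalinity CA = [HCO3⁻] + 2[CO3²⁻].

CA = 1.89 mmol/kg

[CO2*] = KH · pCO2 = 10^(−1.53) × 766×10^-6 = 2.261×10^-5 mol/kg
α₀ = 1/(1 + K1/[H⁺] + K1K2/[H⁺]²) = 1/(1 + 10^+1.88 + 10^+0.59) = 0.01238
DIC = [CO2*]/α₀ = 2.261×10^-5 / 0.01238 = 1.825 mmol/kg
CA = (α₁ + 2α₂)·DIC = (0.9394 + 2×0.04818) × 1.825 = 1.89 mmol/kg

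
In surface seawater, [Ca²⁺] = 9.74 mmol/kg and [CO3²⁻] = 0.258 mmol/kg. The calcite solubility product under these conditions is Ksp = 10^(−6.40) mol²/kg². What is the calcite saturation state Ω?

Ksp = 10^(−6.40) = 3.981×10^-7
Ω = [Ca²⁺][CO3²⁻]/Ksp = (9.74×10^-3)(0.258×10^-3) / 3.981×10^-7 = 6.31

Ω = 6.31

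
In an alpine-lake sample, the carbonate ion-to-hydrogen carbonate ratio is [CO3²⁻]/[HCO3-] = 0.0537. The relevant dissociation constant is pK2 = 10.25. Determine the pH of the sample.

pH = 8.98

From K2 = [H⁺][CO3²⁻]/[HCO3-]:  pH = pK2 + log₁₀([CO3²⁻]/[HCO3-])
log₁₀(0.0537) = -1.270
pH = 10.25 + (-1.270) = 8.98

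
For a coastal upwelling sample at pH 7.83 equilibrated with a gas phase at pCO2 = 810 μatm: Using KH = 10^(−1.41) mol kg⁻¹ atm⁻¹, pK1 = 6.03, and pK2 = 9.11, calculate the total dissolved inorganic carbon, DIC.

DIC = 2.12 mmol/kg

[CO2*] = KH · pCO2 = 10^(−1.41) × 810×10^-6 = 3.151×10^-5 mol/kg
α₀ = 1/(1 + K1/[H⁺] + K1K2/[H⁺]²) = 1/(1 + 10^+1.80 + 10^+0.52) = 0.01484
DIC = [CO2*]/α₀ = 3.151×10^-5 / 0.01484 = 2.12 mmol/kg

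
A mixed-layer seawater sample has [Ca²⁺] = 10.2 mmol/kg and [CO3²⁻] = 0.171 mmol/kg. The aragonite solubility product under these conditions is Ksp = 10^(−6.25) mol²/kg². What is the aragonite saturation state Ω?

Ksp = 10^(−6.25) = 5.623×10^-7
Ω = [Ca²⁺][CO3²⁻]/Ksp = (10.2×10^-3)(0.171×10^-3) / 5.623×10^-7 = 3.10

Ω = 3.10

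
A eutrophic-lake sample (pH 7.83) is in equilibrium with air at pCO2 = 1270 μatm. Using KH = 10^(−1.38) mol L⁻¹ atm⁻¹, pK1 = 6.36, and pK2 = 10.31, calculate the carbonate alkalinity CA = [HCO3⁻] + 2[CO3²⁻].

[CO2*] = KH · pCO2 = 10^(−1.38) × 1270×10^-6 = 5.294×10^-5 mol/L
α₀ = 1/(1 + K1/[H⁺] + K1K2/[H⁺]²) = 1/(1 + 10^+1.47 + 10^-1.01) = 0.03267
DIC = [CO2*]/α₀ = 5.294×10^-5 / 0.03267 = 1.621 mmol/L
CA = (α₁ + 2α₂)·DIC = (0.9641 + 2×0.003193) × 1.621 = 1.57 mmol/L

CA = 1.57 mmol/L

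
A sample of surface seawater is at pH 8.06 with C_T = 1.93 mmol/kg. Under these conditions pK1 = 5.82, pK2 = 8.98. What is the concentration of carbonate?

α₂ = 1 / (1 + [H⁺]/K2 + [H⁺]²/(K1K2)) = 1 / (1 + 10^+0.92 + 10^-1.32)
   = 1 / (1 + 8.3176 + 0.047863) = 1/9.3655 = 0.1068
[CO3²⁻] = α₂ × DIC = 0.1068 × 1.93 = 0.206 mmol/kg

[CO3²⁻] = 0.206 mmol/kg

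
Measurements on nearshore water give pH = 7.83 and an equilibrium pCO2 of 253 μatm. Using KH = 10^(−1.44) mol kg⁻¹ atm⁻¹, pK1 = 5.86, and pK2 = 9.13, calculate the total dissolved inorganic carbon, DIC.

[CO2*] = KH · pCO2 = 10^(−1.44) × 253×10^-6 = 9.186×10^-6 mol/kg
α₀ = 1/(1 + K1/[H⁺] + K1K2/[H⁺]²) = 1/(1 + 10^+1.97 + 10^+0.67) = 0.01010
DIC = [CO2*]/α₀ = 9.186×10^-6 / 0.01010 = 0.909 mmol/kg

DIC = 0.909 mmol/kg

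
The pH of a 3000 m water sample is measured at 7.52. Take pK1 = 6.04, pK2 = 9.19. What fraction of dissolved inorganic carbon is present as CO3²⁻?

α₂ = 0.0203

α₂ = 1 / (1 + [H⁺]/K2 + [H⁺]²/(K1K2)) = 1 / (1 + 10^+1.67 + 10^+0.19)
   = 1 / (1 + 46.774 + 1.5488) = 1/49.322 = 0.02027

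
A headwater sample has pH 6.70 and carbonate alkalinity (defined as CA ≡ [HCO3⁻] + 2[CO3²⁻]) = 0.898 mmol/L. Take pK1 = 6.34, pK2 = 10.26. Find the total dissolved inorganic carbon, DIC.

DIC = 1.29 mmol/L

CA = [HCO3⁻] + 2[CO3²⁻] = (α₁ + 2α₂)·DIC
At pH 6.70: [H⁺]/K1 = 10^-0.36 = 0.43652, K2/[H⁺] = 10^-3.56 = 0.00027542
α₁ = 1/(1 + 0.43652 + 0.00027542) = 1/1.4368 = 0.6960; α₂ = α₁·K2/[H⁺] = 0.0001917
α₁ + 2α₂ = 0.6964
DIC = CA / (α₁ + 2α₂) = 0.898 / 0.6964 = 1.29 mmol/L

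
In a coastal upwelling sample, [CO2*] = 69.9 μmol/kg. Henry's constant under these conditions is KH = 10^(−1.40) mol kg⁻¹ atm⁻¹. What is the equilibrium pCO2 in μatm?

KH = 10^(−1.40) = 3.981×10^-2 mol kg⁻¹ atm⁻¹
pCO2 = [CO2*]/KH = 69.9×10^-6 / 3.981×10^-2 = 1.76×10^-3 atm = 1760 μatm

pCO2 = 1760 μatm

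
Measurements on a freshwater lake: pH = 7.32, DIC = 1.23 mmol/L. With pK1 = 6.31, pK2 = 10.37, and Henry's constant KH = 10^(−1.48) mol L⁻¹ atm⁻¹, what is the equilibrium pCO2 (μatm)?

α₀ = 1 / (1 + K1/[H⁺] + K1K2/[H⁺]²) = 1 / (1 + 10^+1.01 + 10^-2.04)
   = 1 / (1 + 10.233 + 0.0091201) = 1/11.242 = 0.08895
[CO2*] = α₀ × DIC = 0.08895 × 1.23 = 0.1094 mmol/L
pCO2 = [CO2*]/KH = 1.094×10^-4 / 3.311×10^-2 = 3300 μatm

pCO2 = 3300 μatm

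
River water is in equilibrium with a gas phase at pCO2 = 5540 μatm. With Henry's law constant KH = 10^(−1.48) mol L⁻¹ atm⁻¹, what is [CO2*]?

[CO2*] = 183 μmol/L

KH = 10^(−1.48) = 3.311×10^-2 mol L⁻¹ atm⁻¹
[CO2*] = KH · pCO2 = 3.311×10^-2 × 5540×10^-6 atm = 1.83×10^-4 mol/L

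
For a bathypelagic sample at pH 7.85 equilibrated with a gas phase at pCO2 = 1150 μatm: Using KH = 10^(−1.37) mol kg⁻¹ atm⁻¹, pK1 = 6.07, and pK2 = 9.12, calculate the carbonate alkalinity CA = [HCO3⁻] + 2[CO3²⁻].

[CO2*] = KH · pCO2 = 10^(−1.37) × 1150×10^-6 = 4.906×10^-5 mol/kg
α₀ = 1/(1 + K1/[H⁺] + K1K2/[H⁺]²) = 1/(1 + 10^+1.78 + 10^+0.51) = 0.01551
DIC = [CO2*]/α₀ = 4.906×10^-5 / 0.01551 = 3.164 mmol/kg
CA = (α₁ + 2α₂)·DIC = (0.9343 + 2×0.05018) × 3.164 = 3.27 mmol/kg

CA = 3.27 mmol/kg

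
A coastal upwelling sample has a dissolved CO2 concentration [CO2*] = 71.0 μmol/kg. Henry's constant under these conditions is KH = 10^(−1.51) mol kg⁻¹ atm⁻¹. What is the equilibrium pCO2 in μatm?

KH = 10^(−1.51) = 3.090×10^-2 mol kg⁻¹ atm⁻¹
pCO2 = [CO2*]/KH = 71.0×10^-6 / 3.090×10^-2 = 2.30×10^-3 atm = 2300 μatm

pCO2 = 2300 μatm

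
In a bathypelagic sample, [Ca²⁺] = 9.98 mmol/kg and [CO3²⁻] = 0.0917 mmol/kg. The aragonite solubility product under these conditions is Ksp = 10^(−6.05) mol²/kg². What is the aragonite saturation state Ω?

Ω = 1.03

Ksp = 10^(−6.05) = 8.913×10^-7
Ω = [Ca²⁺][CO3²⁻]/Ksp = (9.98×10^-3)(0.0917×10^-3) / 8.913×10^-7 = 1.03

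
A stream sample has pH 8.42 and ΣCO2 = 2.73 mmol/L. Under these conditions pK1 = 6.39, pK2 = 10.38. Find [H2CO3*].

α₀ = 1 / (1 + K1/[H⁺] + K1K2/[H⁺]²) = 1 / (1 + 10^+2.03 + 10^+0.07)
   = 1 / (1 + 107.15 + 1.1749) = 1/109.33 = 0.009147
[CO2*] = α₀ × DIC = 0.009147 × 2.73 = 0.0250 mmol/L

[CO2*] = 0.0250 mmol/L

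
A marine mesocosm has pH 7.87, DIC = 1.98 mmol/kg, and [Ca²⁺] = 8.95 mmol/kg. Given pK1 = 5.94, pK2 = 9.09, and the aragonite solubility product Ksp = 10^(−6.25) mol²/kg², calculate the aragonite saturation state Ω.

Ω = 1.77

α₂ = 1 / (1 + [H⁺]/K2 + [H⁺]²/(K1K2)) = 1 / (1 + 10^+1.22 + 10^-0.71)
   = 1 / (1 + 16.596 + 0.19498) = 1/17.791 = 0.05621
[CO3²⁻] = α₂ × DIC = 0.05621 × 1.98 = 0.1113 mmol/kg
Ksp = 10^(−6.25) = 5.623×10^-7
Ω = [Ca²⁺][CO3²⁻]/Ksp = (8.95×10^-3)(1.113×10^-4) / 5.623×10^-7 = 1.77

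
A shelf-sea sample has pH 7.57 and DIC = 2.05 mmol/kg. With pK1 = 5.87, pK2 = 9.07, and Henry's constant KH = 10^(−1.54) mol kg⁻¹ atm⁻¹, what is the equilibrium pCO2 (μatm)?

α₀ = 1 / (1 + K1/[H⁺] + K1K2/[H⁺]²) = 1 / (1 + 10^+1.70 + 10^+0.20)
   = 1 / (1 + 50.119 + 1.5849) = 1/52.704 = 0.01897
[CO2*] = α₀ × DIC = 0.01897 × 2.05 = 0.03890 mmol/kg
pCO2 = [CO2*]/KH = 3.890×10^-5 / 2.884×10^-2 = 1350 μatm

pCO2 = 1350 μatm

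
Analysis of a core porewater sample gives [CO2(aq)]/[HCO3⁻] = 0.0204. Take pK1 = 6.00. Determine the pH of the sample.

From K1 = [H⁺][HCO3⁻]/[CO2(aq)]:  pH = pK1 − log₁₀([CO2(aq)]/[HCO3⁻])
log₁₀(0.0204) = -1.690
pH = 6.00 − (-1.690) = 7.69

pH = 7.69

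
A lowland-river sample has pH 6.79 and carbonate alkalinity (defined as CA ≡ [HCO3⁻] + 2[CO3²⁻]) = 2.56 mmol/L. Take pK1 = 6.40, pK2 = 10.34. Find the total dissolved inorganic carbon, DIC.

CA = [HCO3⁻] + 2[CO3²⁻] = (α₁ + 2α₂)·DIC
At pH 6.79: [H⁺]/K1 = 10^-0.39 = 0.40738, K2/[H⁺] = 10^-3.55 = 0.00028184
α₁ = 1/(1 + 0.40738 + 0.00028184) = 1/1.4077 = 0.7104; α₂ = α₁·K2/[H⁺] = 0.0002002
α₁ + 2α₂ = 0.7108
DIC = CA / (α₁ + 2α₂) = 2.56 / 0.7108 = 3.60 mmol/L

DIC = 3.60 mmol/L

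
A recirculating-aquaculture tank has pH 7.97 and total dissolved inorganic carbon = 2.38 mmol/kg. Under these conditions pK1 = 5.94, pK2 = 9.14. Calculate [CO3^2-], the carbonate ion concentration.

[CO3²⁻] = 0.149 mmol/kg

α₂ = 1 / (1 + [H⁺]/K2 + [H⁺]²/(K1K2)) = 1 / (1 + 10^+1.17 + 10^-0.86)
   = 1 / (1 + 14.791 + 0.13804) = 1/15.929 = 0.06278
[CO3²⁻] = α₂ × DIC = 0.06278 × 2.38 = 0.149 mmol/kg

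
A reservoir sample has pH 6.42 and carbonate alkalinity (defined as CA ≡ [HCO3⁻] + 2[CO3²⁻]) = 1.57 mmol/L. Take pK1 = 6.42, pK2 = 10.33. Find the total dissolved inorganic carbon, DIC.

CA = [HCO3⁻] + 2[CO3²⁻] = (α₁ + 2α₂)·DIC
At pH 6.42: [H⁺]/K1 = 10^0.00 = 1.0000, K2/[H⁺] = 10^-3.91 = 0.00012303
α₁ = 1/(1 + 1.0000 + 0.00012303) = 1/2.0001 = 0.5000; α₂ = α₁·K2/[H⁺] = 6.151×10^-5
α₁ + 2α₂ = 0.5001
DIC = CA / (α₁ + 2α₂) = 1.57 / 0.5001 = 3.14 mmol/L

DIC = 3.14 mmol/L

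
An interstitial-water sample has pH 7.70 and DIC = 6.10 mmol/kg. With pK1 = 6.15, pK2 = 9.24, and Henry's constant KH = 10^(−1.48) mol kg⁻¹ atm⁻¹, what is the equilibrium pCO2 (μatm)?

pCO2 = 4910 μatm

α₀ = 1 / (1 + K1/[H⁺] + K1K2/[H⁺]²) = 1 / (1 + 10^+1.55 + 10^+0.01)
   = 1 / (1 + 35.481 + 1.0233) = 1/37.505 = 0.02666
[CO2*] = α₀ × DIC = 0.02666 × 6.10 = 0.1626 mmol/kg
pCO2 = [CO2*]/KH = 1.626×10^-4 / 3.311×10^-2 = 4910 μatm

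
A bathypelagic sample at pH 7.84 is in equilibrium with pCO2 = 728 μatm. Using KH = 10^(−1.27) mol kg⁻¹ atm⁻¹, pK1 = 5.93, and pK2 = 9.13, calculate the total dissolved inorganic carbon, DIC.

[CO2*] = KH · pCO2 = 10^(−1.27) × 728×10^-6 = 3.910×10^-5 mol/kg
α₀ = 1/(1 + K1/[H⁺] + K1K2/[H⁺]²) = 1/(1 + 10^+1.91 + 10^+0.62) = 0.01157
DIC = [CO2*]/α₀ = 3.910×10^-5 / 0.01157 = 3.38 mmol/kg

DIC = 3.38 mmol/kg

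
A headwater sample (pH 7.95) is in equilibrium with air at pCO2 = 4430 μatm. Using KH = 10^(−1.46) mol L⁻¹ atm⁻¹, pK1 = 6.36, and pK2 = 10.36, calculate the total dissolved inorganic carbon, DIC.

DIC = 6.15 mmol/L

[CO2*] = KH · pCO2 = 10^(−1.46) × 4430×10^-6 = 1.536×10^-4 mol/L
α₀ = 1/(1 + K1/[H⁺] + K1K2/[H⁺]²) = 1/(1 + 10^+1.59 + 10^-0.82) = 0.02497
DIC = [CO2*]/α₀ = 1.536×10^-4 / 0.02497 = 6.15 mmol/L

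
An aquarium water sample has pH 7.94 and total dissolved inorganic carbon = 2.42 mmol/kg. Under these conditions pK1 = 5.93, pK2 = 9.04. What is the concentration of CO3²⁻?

α₂ = 1 / (1 + [H⁺]/K2 + [H⁺]²/(K1K2)) = 1 / (1 + 10^+1.10 + 10^-0.91)
   = 1 / (1 + 12.589 + 0.12303) = 1/13.712 = 0.07293
[CO3²⁻] = α₂ × DIC = 0.07293 × 2.42 = 0.176 mmol/kg

[CO3²⁻] = 0.176 mmol/kg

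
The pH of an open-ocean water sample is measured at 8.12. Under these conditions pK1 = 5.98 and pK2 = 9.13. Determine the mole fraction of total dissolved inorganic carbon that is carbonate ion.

α₂ = 1 / (1 + [H⁺]/K2 + [H⁺]²/(K1K2)) = 1 / (1 + 10^+1.01 + 10^-1.13)
   = 1 / (1 + 10.233 + 0.074131) = 1/11.307 = 0.08844

α₂ = 0.0884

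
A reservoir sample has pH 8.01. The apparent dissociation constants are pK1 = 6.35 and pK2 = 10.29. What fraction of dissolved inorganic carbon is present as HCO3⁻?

α₁ = 0.974

α₁ = 1 / (1 + [H⁺]/K1 + K2/[H⁺]) = 1 / (1 + 10^-1.66 + 10^-2.28)
   = 1 / (1 + 0.021878 + 0.0052481) = 1/1.0271 = 0.9736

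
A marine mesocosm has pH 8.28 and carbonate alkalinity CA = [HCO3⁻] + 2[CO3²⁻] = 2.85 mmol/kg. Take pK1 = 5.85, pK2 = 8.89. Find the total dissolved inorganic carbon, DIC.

DIC = 2.39 mmol/kg

CA = [HCO3⁻] + 2[CO3²⁻] = (α₁ + 2α₂)·DIC
At pH 8.28: [H⁺]/K1 = 10^-2.43 = 0.0037154, K2/[H⁺] = 10^-0.61 = 0.24547
α₁ = 1/(1 + 0.0037154 + 0.24547) = 1/1.2492 = 0.8005; α₂ = α₁·K2/[H⁺] = 0.1965
α₁ + 2α₂ = 1.1935
DIC = CA / (α₁ + 2α₂) = 2.85 / 1.1935 = 2.39 mmol/kg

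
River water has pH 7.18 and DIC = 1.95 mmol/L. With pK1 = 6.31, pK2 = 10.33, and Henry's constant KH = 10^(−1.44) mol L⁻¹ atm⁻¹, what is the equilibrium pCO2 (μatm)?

pCO2 = 6380 μatm

α₀ = 1 / (1 + K1/[H⁺] + K1K2/[H⁺]²) = 1 / (1 + 10^+0.87 + 10^-2.28)
   = 1 / (1 + 7.4131 + 0.0052481) = 1/8.4184 = 0.1188
[CO2*] = α₀ × DIC = 0.1188 × 1.95 = 0.2316 mmol/L
pCO2 = [CO2*]/KH = 2.316×10^-4 / 3.631×10^-2 = 6380 μatm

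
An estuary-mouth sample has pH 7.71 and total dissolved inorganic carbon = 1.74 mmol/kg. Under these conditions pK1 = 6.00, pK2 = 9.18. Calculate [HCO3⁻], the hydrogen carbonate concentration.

[HCO3⁻] = 1.65 mmol/kg

α₁ = 1 / (1 + [H⁺]/K1 + K2/[H⁺]) = 1 / (1 + 10^-1.71 + 10^-1.47)
   = 1 / (1 + 0.019498 + 0.033884) = 1/1.0534 = 0.9493
[HCO3⁻] = α₁ × DIC = 0.9493 × 1.74 = 1.65 mmol/kg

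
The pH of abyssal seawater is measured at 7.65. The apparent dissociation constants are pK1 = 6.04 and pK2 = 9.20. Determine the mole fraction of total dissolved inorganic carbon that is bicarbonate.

α₁ = 1 / (1 + [H⁺]/K1 + K2/[H⁺]) = 1 / (1 + 10^-1.61 + 10^-1.55)
   = 1 / (1 + 0.024547 + 0.028184) = 1/1.0527 = 0.9499

α₁ = 0.950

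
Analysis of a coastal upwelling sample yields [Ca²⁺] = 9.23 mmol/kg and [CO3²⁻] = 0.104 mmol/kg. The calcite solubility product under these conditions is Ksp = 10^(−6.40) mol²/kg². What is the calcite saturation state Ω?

Ksp = 10^(−6.40) = 3.981×10^-7
Ω = [Ca²⁺][CO3²⁻]/Ksp = (9.23×10^-3)(0.104×10^-3) / 3.981×10^-7 = 2.41

Ω = 2.41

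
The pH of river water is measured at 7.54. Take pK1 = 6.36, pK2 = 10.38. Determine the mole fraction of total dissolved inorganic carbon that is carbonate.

α₂ = 0.00135

α₂ = 1 / (1 + [H⁺]/K2 + [H⁺]²/(K1K2)) = 1 / (1 + 10^+2.84 + 10^+1.66)
   = 1 / (1 + 691.83 + 45.709) = 1/738.54 = 0.001354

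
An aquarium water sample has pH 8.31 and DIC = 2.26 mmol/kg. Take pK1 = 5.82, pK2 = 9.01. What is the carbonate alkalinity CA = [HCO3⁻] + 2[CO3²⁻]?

CA = [HCO3⁻] + 2[CO3²⁻] = (α₁ + 2α₂)·DIC
At pH 8.31: [H⁺]/K1 = 10^-2.49 = 0.0032359, K2/[H⁺] = 10^-0.70 = 0.19953
α₁ = 1/(1 + 0.0032359 + 0.19953) = 1/1.2028 = 0.8314; α₂ = α₁·K2/[H⁺] = 0.1659
α₁ + 2α₂ = 1.1632
CA = 1.1632 × 2.26 = 2.63 mmol/kg

CA = 2.63 mmol/kg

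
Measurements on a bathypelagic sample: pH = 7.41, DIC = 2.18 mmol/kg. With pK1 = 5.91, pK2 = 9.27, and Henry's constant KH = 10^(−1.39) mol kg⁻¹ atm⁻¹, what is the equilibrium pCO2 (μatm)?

α₀ = 1 / (1 + K1/[H⁺] + K1K2/[H⁺]²) = 1 / (1 + 10^+1.50 + 10^-0.36)
   = 1 / (1 + 31.623 + 0.43652) = 1/33.059 = 0.03025
[CO2*] = α₀ × DIC = 0.03025 × 2.18 = 0.06594 mmol/kg
pCO2 = [CO2*]/KH = 6.594×10^-5 / 4.074×10^-2 = 1620 μatm

pCO2 = 1620 μatm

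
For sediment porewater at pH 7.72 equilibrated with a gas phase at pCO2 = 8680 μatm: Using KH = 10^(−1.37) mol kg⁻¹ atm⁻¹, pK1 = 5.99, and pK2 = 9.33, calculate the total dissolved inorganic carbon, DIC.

[CO2*] = KH · pCO2 = 10^(−1.37) × 8680×10^-6 = 3.703×10^-4 mol/kg
α₀ = 1/(1 + K1/[H⁺] + K1K2/[H⁺]²) = 1/(1 + 10^+1.73 + 10^+0.12) = 0.01785
DIC = [CO2*]/α₀ = 3.703×10^-4 / 0.01785 = 20.7 mmol/kg

DIC = 20.7 mmol/kg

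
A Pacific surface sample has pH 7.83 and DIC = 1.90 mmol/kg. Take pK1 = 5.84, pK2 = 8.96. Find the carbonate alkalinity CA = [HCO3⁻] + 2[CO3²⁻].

CA = 2.01 mmol/kg

CA = [HCO3⁻] + 2[CO3²⁻] = (α₁ + 2α₂)·DIC
At pH 7.83: [H⁺]/K1 = 10^-1.99 = 0.010233, K2/[H⁺] = 10^-1.13 = 0.074131
α₁ = 1/(1 + 0.010233 + 0.074131) = 1/1.0844 = 0.9222; α₂ = α₁·K2/[H⁺] = 0.06836
α₁ + 2α₂ = 1.0589
CA = 1.0589 × 1.90 = 2.01 mmol/kg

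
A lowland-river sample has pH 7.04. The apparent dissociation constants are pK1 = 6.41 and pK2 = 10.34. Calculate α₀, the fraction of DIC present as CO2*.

α₀ = 1 / (1 + K1/[H⁺] + K1K2/[H⁺]²) = 1 / (1 + 10^+0.63 + 10^-2.67)
   = 1 / (1 + 4.2658 + 0.0021380) = 1/5.2679 = 0.1898

α₀ = 0.190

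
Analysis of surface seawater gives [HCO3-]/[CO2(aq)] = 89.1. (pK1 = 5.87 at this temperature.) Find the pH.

pH = 7.82

From K1 = [H⁺][HCO3-]/[CO2(aq)]:  pH = pK1 + log₁₀([HCO3-]/[CO2(aq)])
log₁₀(89.1) = +1.950
pH = 5.87 + (+1.950) = 7.82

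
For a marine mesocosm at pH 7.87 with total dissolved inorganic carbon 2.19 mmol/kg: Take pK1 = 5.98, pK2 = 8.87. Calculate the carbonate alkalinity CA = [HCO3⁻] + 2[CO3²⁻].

CA = [HCO3⁻] + 2[CO3²⁻] = (α₁ + 2α₂)·DIC
At pH 7.87: [H⁺]/K1 = 10^-1.89 = 0.012882, K2/[H⁺] = 10^-1.00 = 0.10000
α₁ = 1/(1 + 0.012882 + 0.10000) = 1/1.1129 = 0.8986; α₂ = α₁·K2/[H⁺] = 0.08986
α₁ + 2α₂ = 1.0783
CA = 1.0783 × 2.19 = 2.36 mmol/kg

CA = 2.36 mmol/kg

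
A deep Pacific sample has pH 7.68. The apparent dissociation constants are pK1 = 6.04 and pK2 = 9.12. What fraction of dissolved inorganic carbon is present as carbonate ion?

α₂ = 1 / (1 + [H⁺]/K2 + [H⁺]²/(K1K2)) = 1 / (1 + 10^+1.44 + 10^-0.20)
   = 1 / (1 + 27.542 + 0.63096) = 1/29.173 = 0.03428

α₂ = 0.0343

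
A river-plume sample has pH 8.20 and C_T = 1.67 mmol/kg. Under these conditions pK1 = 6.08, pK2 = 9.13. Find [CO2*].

[CO2*] = 11.3 μmol/kg

α₀ = 1 / (1 + K1/[H⁺] + K1K2/[H⁺]²) = 1 / (1 + 10^+2.12 + 10^+1.19)
   = 1 / (1 + 131.83 + 15.488) = 1/148.31 = 0.006742
[CO2*] = α₀ × DIC = 0.006742 × 1.67 = 0.0113 mmol/kg = 11.3 μmol/kg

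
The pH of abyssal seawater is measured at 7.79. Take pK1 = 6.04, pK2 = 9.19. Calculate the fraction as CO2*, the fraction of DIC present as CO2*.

α₀ = 1 / (1 + K1/[H⁺] + K1K2/[H⁺]²) = 1 / (1 + 10^+1.75 + 10^+0.35)
   = 1 / (1 + 56.234 + 2.2387) = 1/59.473 = 0.01681

α₀ = 0.0168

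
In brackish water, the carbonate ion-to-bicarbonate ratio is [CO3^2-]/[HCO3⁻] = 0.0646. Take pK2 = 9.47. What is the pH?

From K2 = [H⁺][CO3^2-]/[HCO3⁻]:  pH = pK2 + log₁₀([CO3^2-]/[HCO3⁻])
log₁₀(0.0646) = -1.190
pH = 9.47 + (-1.190) = 8.28

pH = 8.28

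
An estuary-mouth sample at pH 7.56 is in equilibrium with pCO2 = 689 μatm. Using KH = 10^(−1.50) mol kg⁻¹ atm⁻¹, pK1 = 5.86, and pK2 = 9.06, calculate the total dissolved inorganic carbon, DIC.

[CO2*] = KH · pCO2 = 10^(−1.50) × 689×10^-6 = 2.179×10^-5 mol/kg
α₀ = 1/(1 + K1/[H⁺] + K1K2/[H⁺]²) = 1/(1 + 10^+1.70 + 10^+0.20) = 0.01897
DIC = [CO2*]/α₀ = 2.179×10^-5 / 0.01897 = 1.15 mmol/kg

DIC = 1.15 mmol/kg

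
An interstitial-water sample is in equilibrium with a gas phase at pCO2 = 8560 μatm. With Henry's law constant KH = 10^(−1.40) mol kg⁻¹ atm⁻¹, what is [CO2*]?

KH = 10^(−1.40) = 3.981×10^-2 mol kg⁻¹ atm⁻¹
[CO2*] = KH · pCO2 = 3.981×10^-2 × 8560×10^-6 atm = 3.41×10^-4 mol/kg

[CO2*] = 341 μmol/kg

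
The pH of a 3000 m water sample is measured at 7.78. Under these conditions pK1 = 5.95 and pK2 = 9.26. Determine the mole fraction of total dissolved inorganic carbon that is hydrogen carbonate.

α₁ = 0.954

α₁ = 1 / (1 + [H⁺]/K1 + K2/[H⁺]) = 1 / (1 + 10^-1.83 + 10^-1.48)
   = 1 / (1 + 0.014791 + 0.033113) = 1/1.0479 = 0.9543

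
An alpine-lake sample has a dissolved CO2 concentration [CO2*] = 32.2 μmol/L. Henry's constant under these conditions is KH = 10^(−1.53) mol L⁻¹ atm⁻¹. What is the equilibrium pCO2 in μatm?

pCO2 = 1090 μatm

KH = 10^(−1.53) = 2.951×10^-2 mol L⁻¹ atm⁻¹
pCO2 = [CO2*]/KH = 32.2×10^-6 / 2.951×10^-2 = 1.09×10^-3 atm = 1090 μatm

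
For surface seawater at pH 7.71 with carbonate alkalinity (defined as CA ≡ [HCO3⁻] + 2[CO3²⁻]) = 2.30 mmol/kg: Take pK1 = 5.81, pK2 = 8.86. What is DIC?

DIC = 2.18 mmol/kg

CA = [HCO3⁻] + 2[CO3²⁻] = (α₁ + 2α₂)·DIC
At pH 7.71: [H⁺]/K1 = 10^-1.90 = 0.012589, K2/[H⁺] = 10^-1.15 = 0.070795
α₁ = 1/(1 + 0.012589 + 0.070795) = 1/1.0834 = 0.9230; α₂ = α₁·K2/[H⁺] = 0.06535
α₁ + 2α₂ = 1.0537
DIC = CA / (α₁ + 2α₂) = 2.30 / 1.0537 = 2.18 mmol/kg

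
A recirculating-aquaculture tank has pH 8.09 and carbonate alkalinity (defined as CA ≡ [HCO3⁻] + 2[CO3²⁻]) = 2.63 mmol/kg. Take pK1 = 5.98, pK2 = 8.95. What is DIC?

DIC = 2.36 mmol/kg

CA = [HCO3⁻] + 2[CO3²⁻] = (α₁ + 2α₂)·DIC
At pH 8.09: [H⁺]/K1 = 10^-2.11 = 0.0077625, K2/[H⁺] = 10^-0.86 = 0.13804
α₁ = 1/(1 + 0.0077625 + 0.13804) = 1/1.1458 = 0.8728; α₂ = α₁·K2/[H⁺] = 0.1205
α₁ + 2α₂ = 1.1137
DIC = CA / (α₁ + 2α₂) = 2.63 / 1.1137 = 2.36 mmol/kg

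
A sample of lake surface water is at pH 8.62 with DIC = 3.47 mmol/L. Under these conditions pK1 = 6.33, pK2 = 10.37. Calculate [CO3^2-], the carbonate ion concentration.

[CO3²⁻] = 0.0603 mmol/L

α₂ = 1 / (1 + [H⁺]/K2 + [H⁺]²/(K1K2)) = 1 / (1 + 10^+1.75 + 10^-0.54)
   = 1 / (1 + 56.234 + 0.28840) = 1/57.523 = 0.01738
[CO3²⁻] = α₂ × DIC = 0.01738 × 3.47 = 0.0603 mmol/L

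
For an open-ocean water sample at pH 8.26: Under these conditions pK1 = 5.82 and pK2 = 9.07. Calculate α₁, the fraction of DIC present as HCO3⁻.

α₁ = 0.863

α₁ = 1 / (1 + [H⁺]/K1 + K2/[H⁺]) = 1 / (1 + 10^-2.44 + 10^-0.81)
   = 1 / (1 + 0.0036308 + 0.15488) = 1/1.1585 = 0.8632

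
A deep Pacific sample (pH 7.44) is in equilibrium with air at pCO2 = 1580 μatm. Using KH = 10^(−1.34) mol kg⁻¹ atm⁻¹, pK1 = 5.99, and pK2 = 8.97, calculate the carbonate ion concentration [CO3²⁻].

[CO3²⁻] = 0.0601 mmol/kg

[CO2*] = KH · pCO2 = 10^(−1.34) × 1580×10^-6 = 7.222×10^-5 mol/kg
α₀ = 1/(1 + K1/[H⁺] + K1K2/[H⁺]²) = 1/(1 + 10^+1.45 + 10^-0.08) = 0.03332
DIC = [CO2*]/α₀ = 7.222×10^-5 / 0.03332 = 2.168 mmol/kg
[CO3²⁻] = α₂·DIC; α₂ = 0.02771, so [CO3²⁻] = 0.02771 × 2.168 = 0.0601 mmol/kg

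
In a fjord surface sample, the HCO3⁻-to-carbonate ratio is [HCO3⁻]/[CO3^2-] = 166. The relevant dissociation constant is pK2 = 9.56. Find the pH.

pH = 7.34

From K2 = [H⁺][CO3^2-]/[HCO3⁻]:  pH = pK2 − log₁₀([HCO3⁻]/[CO3^2-])
log₁₀(166) = +2.220
pH = 9.56 − (+2.220) = 7.34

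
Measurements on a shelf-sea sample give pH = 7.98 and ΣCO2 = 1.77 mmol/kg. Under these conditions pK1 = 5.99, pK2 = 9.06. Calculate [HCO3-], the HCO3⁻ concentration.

[HCO3⁻] = 1.62 mmol/kg

α₁ = 1 / (1 + [H⁺]/K1 + K2/[H⁺]) = 1 / (1 + 10^-1.99 + 10^-1.08)
   = 1 / (1 + 0.010233 + 0.083176) = 1/1.0934 = 0.9146
[HCO3⁻] = α₁ × DIC = 0.9146 × 1.77 = 1.62 mmol/kg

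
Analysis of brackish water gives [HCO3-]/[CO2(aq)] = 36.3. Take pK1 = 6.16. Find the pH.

pH = 7.72

From K1 = [H⁺][HCO3-]/[CO2(aq)]:  pH = pK1 + log₁₀([HCO3-]/[CO2(aq)])
log₁₀(36.3) = +1.560
pH = 6.16 + (+1.560) = 7.72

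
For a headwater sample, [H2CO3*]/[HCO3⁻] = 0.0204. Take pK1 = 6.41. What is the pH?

From K1 = [H⁺][HCO3⁻]/[H2CO3*]:  pH = pK1 − log₁₀([H2CO3*]/[HCO3⁻])
log₁₀(0.0204) = -1.690
pH = 6.41 − (-1.690) = 8.10

pH = 8.10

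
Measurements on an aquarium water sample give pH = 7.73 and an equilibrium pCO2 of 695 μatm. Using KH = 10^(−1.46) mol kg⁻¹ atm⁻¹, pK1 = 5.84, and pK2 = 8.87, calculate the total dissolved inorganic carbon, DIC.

[CO2*] = KH · pCO2 = 10^(−1.46) × 695×10^-6 = 2.410×10^-5 mol/kg
α₀ = 1/(1 + K1/[H⁺] + K1K2/[H⁺]²) = 1/(1 + 10^+1.89 + 10^+0.75) = 0.01187
DIC = [CO2*]/α₀ = 2.410×10^-5 / 0.01187 = 2.03 mmol/kg

DIC = 2.03 mmol/kg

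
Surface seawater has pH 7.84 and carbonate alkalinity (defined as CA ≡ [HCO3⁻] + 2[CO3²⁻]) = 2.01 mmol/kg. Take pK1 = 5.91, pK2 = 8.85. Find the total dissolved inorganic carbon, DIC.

DIC = 1.87 mmol/kg

CA = [HCO3⁻] + 2[CO3²⁻] = (α₁ + 2α₂)·DIC
At pH 7.84: [H⁺]/K1 = 10^-1.93 = 0.011749, K2/[H⁺] = 10^-1.01 = 0.097724
α₁ = 1/(1 + 0.011749 + 0.097724) = 1/1.1095 = 0.9013; α₂ = α₁·K2/[H⁺] = 0.08808
α₁ + 2α₂ = 1.0775
DIC = CA / (α₁ + 2α₂) = 2.01 / 1.0775 = 1.87 mmol/kg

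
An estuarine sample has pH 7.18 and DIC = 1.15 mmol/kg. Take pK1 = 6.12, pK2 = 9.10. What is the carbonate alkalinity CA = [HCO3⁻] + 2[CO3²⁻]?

CA = 1.07 mmol/kg

CA = [HCO3⁻] + 2[CO3²⁻] = (α₁ + 2α₂)·DIC
At pH 7.18: [H⁺]/K1 = 10^-1.06 = 0.087096, K2/[H⁺] = 10^-1.92 = 0.012023
α₁ = 1/(1 + 0.087096 + 0.012023) = 1/1.0991 = 0.9098; α₂ = α₁·K2/[H⁺] = 0.01094
α₁ + 2α₂ = 0.9317
CA = 0.9317 × 1.15 = 1.07 mmol/kg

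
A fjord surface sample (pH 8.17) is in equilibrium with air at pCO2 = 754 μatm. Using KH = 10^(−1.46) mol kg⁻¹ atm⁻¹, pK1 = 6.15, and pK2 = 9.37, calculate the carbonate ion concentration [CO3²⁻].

[CO2*] = KH · pCO2 = 10^(−1.46) × 754×10^-6 = 2.614×10^-5 mol/kg
α₀ = 1/(1 + K1/[H⁺] + K1K2/[H⁺]²) = 1/(1 + 10^+2.02 + 10^+0.82) = 0.008903
DIC = [CO2*]/α₀ = 2.614×10^-5 / 0.008903 = 2.936 mmol/kg
[CO3²⁻] = α₂·DIC; α₂ = 0.05882, so [CO3²⁻] = 0.05882 × 2.936 = 0.173 mmol/kg

[CO3²⁻] = 0.173 mmol/kg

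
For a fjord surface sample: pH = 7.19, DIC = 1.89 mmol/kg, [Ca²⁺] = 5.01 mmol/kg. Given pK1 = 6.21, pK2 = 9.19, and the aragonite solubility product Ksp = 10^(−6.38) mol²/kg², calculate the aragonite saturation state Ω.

α₂ = 1 / (1 + [H⁺]/K2 + [H⁺]²/(K1K2)) = 1 / (1 + 10^+2.00 + 10^+1.02)
   = 1 / (1 + 100.00 + 10.471) = 1/111.47 = 0.008971
[CO3²⁻] = α₂ × DIC = 0.008971 × 1.89 = 0.01696 mmol/kg = 16.96 μmol/kg
Ksp = 10^(−6.38) = 4.169×10^-7
Ω = [Ca²⁺][CO3²⁻]/Ksp = (5.01×10^-3)(1.696×10^-5) / 4.169×10^-7 = 0.204

Ω = 0.204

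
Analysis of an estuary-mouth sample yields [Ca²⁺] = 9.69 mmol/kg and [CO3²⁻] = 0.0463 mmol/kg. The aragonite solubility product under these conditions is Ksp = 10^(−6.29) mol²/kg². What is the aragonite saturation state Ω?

Ksp = 10^(−6.29) = 5.129×10^-7
Ω = [Ca²⁺][CO3²⁻]/Ksp = (9.69×10^-3)(0.0463×10^-3) / 5.129×10^-7 = 0.875

Ω = 0.875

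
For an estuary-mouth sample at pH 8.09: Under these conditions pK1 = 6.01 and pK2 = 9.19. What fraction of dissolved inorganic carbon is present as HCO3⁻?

α₁ = 0.919

α₁ = 1 / (1 + [H⁺]/K1 + K2/[H⁺]) = 1 / (1 + 10^-2.08 + 10^-1.10)
   = 1 / (1 + 0.0083176 + 0.079433) = 1/1.0878 = 0.9193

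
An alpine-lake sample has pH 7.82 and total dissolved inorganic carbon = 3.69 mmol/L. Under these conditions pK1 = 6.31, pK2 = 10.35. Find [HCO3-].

[HCO3⁻] = 3.57 mmol/L

α₁ = 1 / (1 + [H⁺]/K1 + K2/[H⁺]) = 1 / (1 + 10^-1.51 + 10^-2.53)
   = 1 / (1 + 0.030903 + 0.0029512) = 1/1.0339 = 0.9673
[HCO3⁻] = α₁ × DIC = 0.9673 × 3.69 = 3.57 mmol/L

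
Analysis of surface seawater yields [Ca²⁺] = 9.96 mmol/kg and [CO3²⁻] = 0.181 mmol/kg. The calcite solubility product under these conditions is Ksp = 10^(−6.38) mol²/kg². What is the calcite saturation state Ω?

Ω = 4.32

Ksp = 10^(−6.38) = 4.169×10^-7
Ω = [Ca²⁺][CO3²⁻]/Ksp = (9.96×10^-3)(0.181×10^-3) / 4.169×10^-7 = 4.32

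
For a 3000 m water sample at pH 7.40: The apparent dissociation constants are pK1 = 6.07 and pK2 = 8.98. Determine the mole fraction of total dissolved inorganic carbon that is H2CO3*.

α₀ = 1 / (1 + K1/[H⁺] + K1K2/[H⁺]²) = 1 / (1 + 10^+1.33 + 10^-0.25)
   = 1 / (1 + 21.380 + 0.56234) = 1/22.942 = 0.04359

α₀ = 0.0436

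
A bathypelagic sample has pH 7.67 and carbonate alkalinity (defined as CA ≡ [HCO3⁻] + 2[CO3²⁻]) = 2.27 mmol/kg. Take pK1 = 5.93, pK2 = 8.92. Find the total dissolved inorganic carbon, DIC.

DIC = 2.19 mmol/kg

CA = [HCO3⁻] + 2[CO3²⁻] = (α₁ + 2α₂)·DIC
At pH 7.67: [H⁺]/K1 = 10^-1.74 = 0.018197, K2/[H⁺] = 10^-1.25 = 0.056234
α₁ = 1/(1 + 0.018197 + 0.056234) = 1/1.0744 = 0.9307; α₂ = α₁·K2/[H⁺] = 0.05234
α₁ + 2α₂ = 1.0354
DIC = CA / (α₁ + 2α₂) = 2.27 / 1.0354 = 2.19 mmol/kg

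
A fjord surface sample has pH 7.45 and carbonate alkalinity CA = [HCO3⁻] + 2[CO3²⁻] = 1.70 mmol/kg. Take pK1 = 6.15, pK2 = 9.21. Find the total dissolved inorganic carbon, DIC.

CA = [HCO3⁻] + 2[CO3²⁻] = (α₁ + 2α₂)·DIC
At pH 7.45: [H⁺]/K1 = 10^-1.30 = 0.050119, K2/[H⁺] = 10^-1.76 = 0.017378
α₁ = 1/(1 + 0.050119 + 0.017378) = 1/1.0675 = 0.9368; α₂ = α₁·K2/[H⁺] = 0.01628
α₁ + 2α₂ = 0.9693
DIC = CA / (α₁ + 2α₂) = 1.70 / 0.9693 = 1.75 mmol/kg

DIC = 1.75 mmol/kg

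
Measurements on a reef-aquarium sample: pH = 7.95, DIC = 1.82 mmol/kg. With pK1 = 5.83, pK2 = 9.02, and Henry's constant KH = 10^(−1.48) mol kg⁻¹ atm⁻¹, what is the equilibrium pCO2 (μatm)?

α₀ = 1 / (1 + K1/[H⁺] + K1K2/[H⁺]²) = 1 / (1 + 10^+2.12 + 10^+1.05)
   = 1 / (1 + 131.83 + 11.220) = 1/144.05 = 0.006942
[CO2*] = α₀ × DIC = 0.006942 × 1.82 = 0.01263 mmol/kg = 12.63 μmol/kg
pCO2 = [CO2*]/KH = 1.263×10^-5 / 3.311×10^-2 = 382 μatm

pCO2 = 382 μatm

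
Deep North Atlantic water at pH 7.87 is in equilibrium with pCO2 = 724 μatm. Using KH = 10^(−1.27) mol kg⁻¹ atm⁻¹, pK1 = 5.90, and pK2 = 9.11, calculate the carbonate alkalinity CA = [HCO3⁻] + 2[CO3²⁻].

CA = 4.05 mmol/kg

[CO2*] = KH · pCO2 = 10^(−1.27) × 724×10^-6 = 3.888×10^-5 mol/kg
α₀ = 1/(1 + K1/[H⁺] + K1K2/[H⁺]²) = 1/(1 + 10^+1.97 + 10^+0.73) = 0.01003
DIC = [CO2*]/α₀ = 3.888×10^-5 / 0.01003 = 3.876 mmol/kg
CA = (α₁ + 2α₂)·DIC = (0.9361 + 2×0.05387) × 3.876 = 4.05 mmol/kg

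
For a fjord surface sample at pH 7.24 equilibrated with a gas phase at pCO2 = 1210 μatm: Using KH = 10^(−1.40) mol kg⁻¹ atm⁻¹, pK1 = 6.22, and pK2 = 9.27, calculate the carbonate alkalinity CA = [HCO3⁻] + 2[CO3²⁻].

[CO2*] = KH · pCO2 = 10^(−1.40) × 1210×10^-6 = 4.817×10^-5 mol/kg
α₀ = 1/(1 + K1/[H⁺] + K1K2/[H⁺]²) = 1/(1 + 10^+1.02 + 10^-1.01) = 0.08644
DIC = [CO2*]/α₀ = 4.817×10^-5 / 0.08644 = 0.5573 mmol/kg
CA = (α₁ + 2α₂)·DIC = (0.9051 + 2×0.008447) × 0.5573 = 0.514 mmol/kg

CA = 0.514 mmol/kg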